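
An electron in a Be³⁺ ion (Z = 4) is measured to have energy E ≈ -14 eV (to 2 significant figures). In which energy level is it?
n = 4

The exact energy levels follow E_n = -13.6057 Z² / n² eV with Z = 4.

The measured value (-14 eV) is reported to only 2 significant figures, so we must test candidate n values and see which one matches to that precision.

Candidate energies:
  n = 2:  E = -13.6057 × 4² / 2² = -54.42280 eV
  n = 3:  E = -13.6057 × 4² / 3² = -24.18791 eV
  n = 4:  E = -13.6057 × 4² / 4² = -13.60570 eV  ← matches
  n = 5:  E = -13.6057 × 4² / 5² = -8.70765 eV
  n = 6:  E = -13.6057 × 4² / 6² = -6.04698 eV

Checking against the measurement of -14 eV (2 sig figs), only n = 4 agrees:
E_4 = -13.60570 eV, which rounds to -14 eV ✓

Therefore n = 4.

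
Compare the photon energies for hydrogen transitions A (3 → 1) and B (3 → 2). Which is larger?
3 → 1

Calculate the energy for each transition:

Transition 3 → 1:
ΔE₁ = |E_1 - E_3| = |-13.6057/1² - (-13.6057/3²)|
ΔE₁ = |-13.6057000000 - (-1.5117444444)| = 12.0939556 eV

Transition 3 → 2:
ΔE₂ = |E_2 - E_3| = |-13.6057/2² - (-13.6057/3²)|
ΔE₂ = |-3.4014250000 - (-1.5117444444)| = 1.8896806 eV

Since 12.0939556 eV > 1.8896806 eV, the transition 3 → 1 emits the more energetic photon.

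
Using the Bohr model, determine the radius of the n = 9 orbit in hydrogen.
4.28634 nm (or 42.86335 Å)

The Bohr radius formula is:
r_n = n² a₀ / Z

where a₀ = 0.05291772 nm is the Bohr radius.

For H (Z = 1) at n = 9:
r_9 = 9² × 0.05291772 nm / 1
r_9 = 81 × 0.05291772 nm / 1
r_9 = 4.286335 nm / 1
r_9 = 4.28634 nm

The electron orbits at approximately 4.28634 nm from the nucleus.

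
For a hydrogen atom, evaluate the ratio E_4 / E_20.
25.0000

Using E_n = -13.6057 Z² / n² eV with Z = 1:

E_4 = -13.6057 / 4² = -13.6057 / 16 = -0.8503562500 eV
E_20 = -13.6057 / 20² = -13.6057 / 400 = -0.0340142500 eV

The ratio is:
E_4/E_20 = (-0.8503562500) / (-0.0340142500)
E_4/E_20 = (-13.6057/16) / (-13.6057/400)
E_4/E_20 = 400/16
E_4/E_20 = 25.0000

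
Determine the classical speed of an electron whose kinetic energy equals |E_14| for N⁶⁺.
1.0938e+06 m/s (or 0.3649% of c)

The binding energy at n = 14 for N⁶⁺ is:
E_14 = -13.6057 × 7²/14² = -3.4014250 eV
|E_14| = 3.4014250 eV

Convert to Joules:
KE = 3.4014250 eV × (1.602177 × 10⁻¹⁹ J/eV) = 5.449685e-19 J

Using KE = ½mv²:
v = √(2·KE/m_e)
v = √(2 × 5.449685e-19 J / 9.10938 × 10⁻³¹ kg)
v = 1.0938e+06 m/s

This is approximately 0.3649% the speed of light.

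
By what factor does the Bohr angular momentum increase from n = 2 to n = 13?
6.50

In the Bohr model, L_n = nℏ, so the ratio is purely the ratio of quantum numbers:

L_13/L_2 = 13ℏ / 2ℏ = 13/2 = 6.50

The angular momentum scales linearly with n.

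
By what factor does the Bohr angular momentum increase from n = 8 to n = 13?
1.6250

In the Bohr model, L_n = nℏ, so the ratio is purely the ratio of quantum numbers:

L_13/L_8 = 13ℏ / 8ℏ = 13/8 = 1.6250

The angular momentum scales linearly with n.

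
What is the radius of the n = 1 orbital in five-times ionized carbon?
0.0088 nm (or 0.0882 Å)

The Bohr radius formula is:
r_n = n² a₀ / Z

where a₀ = 0.0529177 nm is the Bohr radius.

For C⁵⁺ (Z = 6) at n = 1:
r_1 = 1² × 0.0529177 nm / 6
r_1 = 1 × 0.0529177 nm / 6
r_1 = 0.05292 nm / 6
r_1 = 0.0088 nm

The electron orbits at approximately 0.0088 nm from the nucleus.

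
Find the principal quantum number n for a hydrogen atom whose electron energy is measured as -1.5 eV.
n = 3

The exact energy levels follow E_n = -13.6057 eV / n².

The measured value (-1.5 eV) is reported to only 2 significant figures, so we must test candidate n values and see which one matches to that precision.

Candidate energies:
  n = 1:  E = -13.6057/1² = -13.60570 eV
  n = 2:  E = -13.6057/2² = -3.40143 eV
  n = 3:  E = -13.6057/3² = -1.51174 eV  ← matches
  n = 4:  E = -13.6057/4² = -0.85036 eV
  n = 5:  E = -13.6057/5² = -0.54423 eV

Checking against the measurement of -1.5 eV (2 sig figs), only n = 3 agrees:
E_3 = -1.51174 eV, which rounds to -1.5 eV ✓

Therefore n = 3.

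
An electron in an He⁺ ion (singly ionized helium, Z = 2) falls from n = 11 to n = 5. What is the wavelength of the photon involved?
717.86 nm

First, find the transition energy using E_n = -13.6057 Z² / n² eV:
E_11 = -13.6057 × 2² / 11² = -0.449775 eV
E_5 = -13.6057 × 2² / 5² = -2.176912 eV

Photon energy: |ΔE| = |E_5 - E_11| = 1.727137 eV

Convert to wavelength using E = hc/λ with hc = 1239.84 eV·nm:
λ = hc/E = 1239.84 eV·nm / 1.727137 eV
λ = 717.86 nm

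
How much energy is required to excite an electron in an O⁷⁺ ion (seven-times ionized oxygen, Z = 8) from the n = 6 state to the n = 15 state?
20.32 eV

The energy levels of a hydrogen-like atom are E_n = -13.6057 Z² eV / n².

Energy at n = 6: E_6 = -13.6057 × 8² / 6² = -24.18791 eV
Energy at n = 15: E_15 = -13.6057 × 8² / 15² = -3.87007 eV

The excitation energy is the difference:
ΔE = E_15 - E_6
ΔE = -3.87007 - (-24.18791)
ΔE = 20.32 eV

Since this is positive, energy must be absorbed (photon absorption).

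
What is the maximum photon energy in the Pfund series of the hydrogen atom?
0.544228 eV

The series limit corresponds to the transition from n = ∞ to n = 5.
This is the highest energy (shortest wavelength) transition in the Pfund series.

E_∞ = 0 eV
E_5 = -13.6057 / 5² = -0.544228 eV

Energy at series limit:
ΔE = E_∞ - E_5 = 0 - (-0.544228) = 0.544228 eV

This energy equals the ionization energy from the n = 5 state of hydrogen.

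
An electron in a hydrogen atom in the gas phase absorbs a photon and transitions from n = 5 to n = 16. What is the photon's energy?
0.49108 eV

The energy levels of a hydrogen-like atom are E_n = -13.6057 eV / n².

Energy at n = 5: E_5 = -13.6057 / 5² = -0.54422800 eV
Energy at n = 16: E_16 = -13.6057 / 16² = -0.05314727 eV

The excitation energy is the difference:
ΔE = E_16 - E_5
ΔE = -0.05314727 - (-0.54422800)
ΔE = 0.49108 eV

Since this is positive, energy must be absorbed (photon absorption).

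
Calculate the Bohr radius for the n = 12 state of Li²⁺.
2.5401 nm (or 25.4005 Å)

The Bohr radius formula is:
r_n = n² a₀ / Z

where a₀ = 0.0529177 nm is the Bohr radius.

For Li²⁺ (Z = 3) at n = 12:
r_12 = 12² × 0.0529177 nm / 3
r_12 = 144 × 0.0529177 nm / 3
r_12 = 7.62015 nm / 3
r_12 = 2.5401 nm

The electron orbits at approximately 2.5401 nm from the nucleus.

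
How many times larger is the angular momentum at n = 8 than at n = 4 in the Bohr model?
2.0000

In the Bohr model, L_n = nℏ, so the ratio is purely the ratio of quantum numbers:

L_8/L_4 = 8ℏ / 4ℏ = 8/4 = 2.0000

The angular momentum scales linearly with n.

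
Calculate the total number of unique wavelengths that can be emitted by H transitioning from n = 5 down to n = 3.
3

The electron can occupy levels n = 3, 4, ..., 5 during de-excitation — that is m = 5 - 3 + 1 = 3 distinct levels.

The number of distinct spectral lines equals the number of ways to choose 2 of these m levels (each pair gives one possible emission transition):

Number of lines = m(m-1)/2 = 3×2/2 = 3

These correspond to all possible transitions between the 3 levels:
5 → 4, 5 → 3, 4 → 3

Each transition produces a photon with a unique energy (and thus wavelength). This count does not depend on Z.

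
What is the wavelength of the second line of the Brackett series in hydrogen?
2624.44358 nm

The lines of a series are numbered from the longest wavelength (smallest ΔE) outward; the second line is the transition from n = n_f + 2 to n_f.
The Brackett series has all transitions ending at n_f = 4.

For H, the second line (β-line) is the jump from n = 6 to n = 4:
E_6 = -13.6057 / 6² = -0.37793611111 eV
E_4 = -13.6057 / 4² = -0.85035625000 eV
ΔE = E_6 - E_4 = 0.47242013889 eV

λ = hc/E = 1239.84 eV·nm / 0.47242013889 eV
λ = 2624.44358 nm

This is the β-line of the Brackett series in H.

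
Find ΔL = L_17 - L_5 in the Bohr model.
1.2655e-33 J·s (or 12ℏ)

In the Bohr model, L_n = nℏ where ℏ = 1.054572e-34 J·s.

L_17 = 17ℏ = 1.792772e-33 J·s
L_5 = 5ℏ = 5.272860e-34 J·s

ΔL = L_17 - L_5 = (17 - 5)ℏ = 12ℏ
ΔL = 12 × 1.054572e-34 J·s = 1.2655e-33 J·s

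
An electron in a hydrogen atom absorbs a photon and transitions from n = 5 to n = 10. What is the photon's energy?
0.4082 eV

The energy levels of a hydrogen-like atom are E_n = -13.6057 eV / n².

Energy at n = 5: E_5 = -13.6057 / 5² = -0.5442280 eV
Energy at n = 10: E_10 = -13.6057 / 10² = -0.1360570 eV

The excitation energy is the difference:
ΔE = E_10 - E_5
ΔE = -0.1360570 - (-0.5442280)
ΔE = 0.4082 eV

Since this is positive, energy must be absorbed (photon absorption).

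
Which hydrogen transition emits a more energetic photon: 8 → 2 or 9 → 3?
8 → 2

Calculate the energy for each transition:

Transition 8 → 2:
ΔE₁ = |E_2 - E_8| = |-13.6057/2² - (-13.6057/8²)|
ΔE₁ = |-3.401425000 - (-0.212589063)| = 3.188836 eV

Transition 9 → 3:
ΔE₂ = |E_3 - E_9| = |-13.6057/3² - (-13.6057/9²)|
ΔE₂ = |-1.511744444 - (-0.167971605)| = 1.343773 eV

Since 3.188836 eV > 1.343773 eV, the transition 8 → 2 emits the more energetic photon.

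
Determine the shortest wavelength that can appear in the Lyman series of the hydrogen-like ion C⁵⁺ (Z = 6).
2.53 nm

The series limit corresponds to the transition from n = ∞ to n = 1.
This is the highest energy (shortest wavelength) transition in the Lyman series.

E_∞ = 0 eV
E_1 = -13.6057 × 6² / 1² = -489.8052 eV

Energy at series limit:
ΔE = E_∞ - E_1 = 0 - (-489.8052) = 489.8052 eV
λ = hc/E = 1239.84 eV·nm / 489.8052 eV = 2.53 nm

This energy equals the ionization energy from the n = 1 state of C⁵⁺.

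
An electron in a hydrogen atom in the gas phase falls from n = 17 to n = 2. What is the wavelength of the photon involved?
369.6219 nm

First, find the transition energy using E_n = -13.6057 / n² eV:
E_17 = -13.6057 / 17² = -0.04707855 eV
E_2 = -13.6057 / 2² = -3.40142500 eV

Photon energy: |ΔE| = |E_2 - E_17| = 3.35434645 eV

Convert to wavelength using E = hc/λ with hc = 1239.84 eV·nm:
λ = hc/E = 1239.84 eV·nm / 3.35434645 eV
λ = 369.6219 nm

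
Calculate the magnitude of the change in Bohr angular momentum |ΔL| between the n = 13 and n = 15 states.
2.1091e-34 J·s (or 2ℏ)

In the Bohr model, L_n = nℏ where ℏ = 1.054572e-34 J·s.

L_15 = 15ℏ = 1.581858e-33 J·s
L_13 = 13ℏ = 1.370944e-33 J·s

ΔL = L_15 - L_13 = (15 - 13)ℏ = 2ℏ
ΔL = 2 × 1.054572e-34 J·s = 2.1091e-34 J·s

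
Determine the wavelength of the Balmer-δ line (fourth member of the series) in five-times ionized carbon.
11.39081 nm

The lines of a series are numbered from the longest wavelength (smallest ΔE) outward; the fourth line is the transition from n = n_f + 4 to n_f.
The Balmer series has all transitions ending at n_f = 2.

For C⁵⁺ (Z = 6), the fourth line (δ-line) is the jump from n = 6 to n = 2:
E_6 = -13.6057 × 6² / 6² = -13.6057000 eV
E_2 = -13.6057 × 6² / 2² = -122.4513000 eV
ΔE = E_6 - E_2 = 108.8456000 eV

λ = hc/E = 1239.84 eV·nm / 108.8456000 eV
λ = 11.39081 nm

This is the δ-line of the Balmer series in C⁵⁺.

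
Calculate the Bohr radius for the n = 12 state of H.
7.6202 nm (or 76.2015 Å)

The Bohr radius formula is:
r_n = n² a₀ / Z

where a₀ = 0.0529177 nm is the Bohr radius.

For H (Z = 1) at n = 12:
r_12 = 12² × 0.0529177 nm / 1
r_12 = 144 × 0.0529177 nm / 1
r_12 = 7.62015 nm / 1
r_12 = 7.6202 nm

The electron orbits at approximately 7.6202 nm from the nucleus.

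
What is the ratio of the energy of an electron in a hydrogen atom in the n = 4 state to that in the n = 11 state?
7.56250

Using E_n = -13.6057 Z² / n² eV with Z = 1:

E_4 = -13.6057 / 4² = -13.6057 / 16 = -0.85035625000 eV
E_11 = -13.6057 / 11² = -13.6057 / 121 = -0.11244380165 eV

The ratio is:
E_4/E_11 = (-0.85035625000) / (-0.11244380165)
E_4/E_11 = (-13.6057/16) / (-13.6057/121)
E_4/E_11 = 121/16
E_4/E_11 = 7.56250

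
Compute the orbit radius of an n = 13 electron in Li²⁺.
2.9810 nm (or 29.8103 Å)

The Bohr radius formula is:
r_n = n² a₀ / Z

where a₀ = 0.0529177 nm is the Bohr radius.

For Li²⁺ (Z = 3) at n = 13:
r_13 = 13² × 0.0529177 nm / 3
r_13 = 169 × 0.0529177 nm / 3
r_13 = 8.94309 nm / 3
r_13 = 2.9810 nm

The electron orbits at approximately 2.9810 nm from the nucleus.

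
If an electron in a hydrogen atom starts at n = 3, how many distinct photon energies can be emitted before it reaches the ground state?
3

The electron can occupy levels n = 1, 2, ..., 3 during de-excitation — that is m = 3 - 1 + 1 = 3 distinct levels.

The number of distinct spectral lines equals the number of ways to choose 2 of these m levels (each pair gives one possible emission transition):

Number of lines = m(m-1)/2 = 3×2/2 = 3

These correspond to all possible transitions between the 3 levels:
3 → 2, 3 → 1, 2 → 1

Each transition produces a photon with a unique energy (and thus wavelength). This count does not depend on Z.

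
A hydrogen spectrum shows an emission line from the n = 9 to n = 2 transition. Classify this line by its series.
Balmer series

The spectral series in hydrogen are named based on the final (lower) energy level:
- Lyman series: n_final = 1 (ultraviolet)
- Balmer series: n_final = 2 (visible/near-UV)
- Paschen series: n_final = 3 (infrared)
- Brackett series: n_final = 4 (infrared)
- Pfund series: n_final = 5 (far infrared)

Since this transition ends at n = 2, it belongs to the Balmer series.

For reference, this 9 → 2 line has photon energy
ΔE = 13.6057 eV × (1/2² - 1/9²) = 3.233453 eV,
corresponding to wavelength λ = hc/ΔE = 1239.84 eV·nm / 3.233453 eV = 383.44 nm in the visible/near-UV region.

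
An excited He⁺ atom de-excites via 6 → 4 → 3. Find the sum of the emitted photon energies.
4.54 eV

The energy levels of He⁺ are E_n = -13.6057 × 2² / n² eV.

First transition (6 → 4):
ΔE₁ = |E_4 - E_6|
ΔE₁ = |-3.40142500 - (-1.51174444)| = 1.88968 eV

Second transition (4 → 3):
ΔE₂ = |E_3 - E_4|
ΔE₂ = |-6.04697778 - (-3.40142500)| = 2.64555 eV

Total energy released:
E_total = ΔE₁ + ΔE₂ = 1.88968 + 2.64555 = 4.54 eV

Note: This equals the direct transition 6 → 3: 4.54 eV ✓
Energy is conserved regardless of the path taken.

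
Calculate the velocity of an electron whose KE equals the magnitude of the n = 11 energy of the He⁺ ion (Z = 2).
3.98e+05 m/s (or 0.132679% of c)

The binding energy at n = 11 for He⁺ is:
E_11 = -13.6057 × 2²/11² = -0.44977521 eV
|E_11| = 0.44977521 eV

Convert to Joules:
KE = 0.44977521 eV × (1.602177 × 10⁻¹⁹ J/eV) = 7.2062e-20 J

Using KE = ½mv²:
v = √(2·KE/m_e)
v = √(2 × 7.2062e-20 J / 9.10938 × 10⁻³¹ kg)
v = 3.98e+05 m/s

This is approximately 0.132679% the speed of light.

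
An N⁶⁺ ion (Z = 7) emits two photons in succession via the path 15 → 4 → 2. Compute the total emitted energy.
163.71 eV

The energy levels of N⁶⁺ are E_n = -13.6057 × 7² / n² eV.

First transition (15 → 4):
ΔE₁ = |E_4 - E_15|
ΔE₁ = |-41.66745625 - (-2.96301911)| = 38.70444 eV

Second transition (4 → 2):
ΔE₂ = |E_2 - E_4|
ΔE₂ = |-166.66982500 - (-41.66745625)| = 125.00237 eV

Total energy released:
E_total = ΔE₁ + ΔE₂ = 38.70444 + 125.00237 = 163.71 eV

Note: This equals the direct transition 15 → 2: 163.71 eV ✓
Energy is conserved regardless of the path taken.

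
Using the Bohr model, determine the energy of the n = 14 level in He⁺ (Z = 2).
-0.28 eV

For hydrogen-like ions, the energy levels scale with Z²:
E_n = -13.6057 Z² / n² eV

For He⁺ (Z = 2) at n = 14:
E_14 = -13.6057 × 2² / 14²
E_14 = -13.6057 × 4 / 196
E_14 = -54.4228 / 196
E_14 = -0.28 eV

The energy is 4 times more negative than hydrogen at the same n due to the stronger nuclear charge.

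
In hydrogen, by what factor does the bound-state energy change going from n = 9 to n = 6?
2.2500

Using E_n = -13.6057 Z² / n² eV with Z = 1:

E_6 = -13.6057 / 6² = -13.6057 / 36 = -0.3779361111 eV
E_9 = -13.6057 / 9² = -13.6057 / 81 = -0.1679716049 eV

The ratio is:
E_6/E_9 = (-0.3779361111) / (-0.1679716049)
E_6/E_9 = (-13.6057/36) / (-13.6057/81)
E_6/E_9 = 81/36
E_6/E_9 = 2.2500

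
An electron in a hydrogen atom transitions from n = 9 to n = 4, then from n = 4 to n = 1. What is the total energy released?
13.43773 eV

The energy levels of hydrogen are E_n = -13.6057 / n² eV.

First transition (9 → 4):
ΔE₁ = |E_4 - E_9|
ΔE₁ = |-0.85035625000 - (-0.16797160494)| = 0.68238465 eV

Second transition (4 → 1):
ΔE₂ = |E_1 - E_4|
ΔE₂ = |-13.60570000000 - (-0.85035625000)| = 12.75534375 eV

Total energy released:
E_total = ΔE₁ + ΔE₂ = 0.68238465 + 12.75534375 = 13.43773 eV

Note: This equals the direct transition 9 → 1: 13.43773 eV ✓
Energy is conserved regardless of the path taken.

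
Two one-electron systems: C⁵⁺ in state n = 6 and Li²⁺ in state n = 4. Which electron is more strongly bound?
C⁵⁺ at n = 6 (E = -13.605700 eV)

Using E_n = -13.6057 Z² / n² eV:

C⁵⁺ (Z = 6) at n = 6:
E = -13.6057 × 6² / 6² = -13.6057 × 36 / 36 = -13.605700000 eV

Li²⁺ (Z = 3) at n = 4:
E = -13.6057 × 3² / 4² = -13.6057 × 9 / 16 = -7.653206250 eV

Since -13.605700000 eV < -7.653206250 eV,
C⁵⁺ at n = 6 is more tightly bound (requires more energy to ionize).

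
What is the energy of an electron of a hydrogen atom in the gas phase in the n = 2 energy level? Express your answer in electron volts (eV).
-3.401425 eV

The energy levels of a hydrogen-like atom are given by:
E_n = -13.6057 eV / n²

For n = 2:
E_2 = -13.6057 eV / 2²
E_2 = -13.6057 eV / 4
E_2 = -3.401425 eV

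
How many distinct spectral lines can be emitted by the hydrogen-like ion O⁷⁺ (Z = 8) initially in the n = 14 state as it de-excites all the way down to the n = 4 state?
55

The electron can occupy levels n = 4, 5, ..., 14 during de-excitation — that is m = 14 - 4 + 1 = 11 distinct levels.

The number of distinct spectral lines equals the number of ways to choose 2 of these m levels (each pair gives one possible emission transition):

Number of lines = m(m-1)/2 = 11×10/2 = 55

These correspond to all possible transitions between the 11 levels:
14 → 13, 14 → 12, 14 → 11, 14 → 10, 14 → 9, 14 → 8, 14 → 7, 14 → 6...

Each transition produces a photon with a unique energy (and thus wavelength). This count does not depend on Z.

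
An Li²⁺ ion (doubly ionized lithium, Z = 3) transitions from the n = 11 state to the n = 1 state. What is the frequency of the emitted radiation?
2.9364e+16 Hz

First, find the transition energy:
E_11 = -13.6057 × 3² / 11² = -1.01199 eV
E_1 = -13.6057 × 3² / 1² = -122.45130 eV
|ΔE| = |E_1 - E_11| = 121.43931 eV

Convert to Joules: E = 121.43931 eV × (1.602177 × 10⁻¹⁹ J/eV) = 1.945673e-17 J

Using E = hf:
f = E/h = 1.945673e-17 J / (6.62607 × 10⁻³⁴ J·s)
f = 2.9364e+16 Hz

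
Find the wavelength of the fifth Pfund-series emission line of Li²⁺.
337.51 nm

The lines of a series are numbered from the longest wavelength (smallest ΔE) outward; the fifth line is the transition from n = n_f + 5 to n_f.
The Pfund series has all transitions ending at n_f = 5.

For Li²⁺ (Z = 3), the fifth line (ε-line) is the jump from n = 10 to n = 5:
E_10 = -13.6057 × 3² / 10² = -1.224513 eV
E_5 = -13.6057 × 3² / 5² = -4.898052 eV
ΔE = E_10 - E_5 = 3.673539 eV

λ = hc/E = 1239.84 eV·nm / 3.673539 eV
λ = 337.51 nm

This is the ε-line of the Pfund series in Li²⁺.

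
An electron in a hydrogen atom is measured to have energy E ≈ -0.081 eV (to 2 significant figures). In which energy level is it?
n = 13

The exact energy levels follow E_n = -13.6057 eV / n².

The measured value (-0.081 eV) is reported to only 2 significant figures, so we must test candidate n values and see which one matches to that precision.

Candidate energies:
  n = 11:  E = -13.6057/11² = -0.11244 eV
  n = 12:  E = -13.6057/12² = -0.09448 eV
  n = 13:  E = -13.6057/13² = -0.08051 eV  ← matches
  n = 14:  E = -13.6057/14² = -0.06942 eV
  n = 15:  E = -13.6057/15² = -0.06047 eV

Checking against the measurement of -0.081 eV (2 sig figs), only n = 13 agrees:
E_13 = -0.08051 eV, which rounds to -0.081 eV ✓

Therefore n = 13.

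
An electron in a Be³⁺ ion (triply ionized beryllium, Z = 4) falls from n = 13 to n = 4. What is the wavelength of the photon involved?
100.656083 nm

First, find the transition energy using E_n = -13.6057 Z² / n² eV:
E_13 = -13.6057 × 4² / 13² = -1.288113609 eV
E_4 = -13.6057 × 4² / 4² = -13.605700000 eV

Photon energy: |ΔE| = |E_4 - E_13| = 12.317586391 eV

Convert to wavelength using E = hc/λ with hc = 1239.84 eV·nm:
λ = hc/E = 1239.84 eV·nm / 12.317586391 eV
λ = 100.656083 nm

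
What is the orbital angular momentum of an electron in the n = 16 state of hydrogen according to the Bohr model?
1.69e-33 J·s (or 16ℏ)

In the Bohr model, angular momentum is quantized:
L = nℏ

where ℏ = h/(2π) = 1.0546e-34 J·s

For n = 16:
L = 16 × 1.0546e-34 J·s
L = 1.69e-33 J·s

This can also be written as L = 16ℏ.
The angular momentum is an integer multiple of the reduced Planck constant.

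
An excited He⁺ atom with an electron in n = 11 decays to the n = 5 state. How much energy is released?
1.727137 eV

The energy levels are E_n = -13.6057 Z² eV / n².

Energy at n = 11: E_11 = -13.6057 × 2² / 11² = -0.449775207 eV
Energy at n = 5: E_5 = -13.6057 × 2² / 5² = -2.176912000 eV

For emission (electron falling to lower state), the photon energy is:
E_photon = E_11 - E_5 = |-0.449775207 - (-2.176912000)|
E_photon = 1.727137 eV

This energy is carried away by the emitted photon.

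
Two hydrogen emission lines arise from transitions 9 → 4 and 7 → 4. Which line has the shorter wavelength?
9 → 4

Calculate the energy for each transition:

Transition 9 → 4:
ΔE₁ = |E_4 - E_9| = |-13.6057/4² - (-13.6057/9²)|
ΔE₁ = |-0.850356250 - (-0.167971605)| = 0.682385 eV

Transition 7 → 4:
ΔE₂ = |E_4 - E_7| = |-13.6057/4² - (-13.6057/7²)|
ΔE₂ = |-0.850356250 - (-0.277667347)| = 0.572689 eV

Since 0.682385 eV > 0.572689 eV, the transition 9 → 4 emits the more energetic photon.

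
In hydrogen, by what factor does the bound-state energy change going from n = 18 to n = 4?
20.2500

Using E_n = -13.6057 Z² / n² eV with Z = 1:

E_4 = -13.6057 / 4² = -13.6057 / 16 = -0.8503562500 eV
E_18 = -13.6057 / 18² = -13.6057 / 324 = -0.0419929012 eV

The ratio is:
E_4/E_18 = (-0.8503562500) / (-0.0419929012)
E_4/E_18 = (-13.6057/16) / (-13.6057/324)
E_4/E_18 = 324/16
E_4/E_18 = 20.2500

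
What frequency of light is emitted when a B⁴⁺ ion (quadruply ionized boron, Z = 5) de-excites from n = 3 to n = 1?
7.311e+16 Hz

First, find the transition energy:
E_3 = -13.6057 × 5² / 3² = -37.7936111 eV
E_1 = -13.6057 × 5² / 1² = -340.1425000 eV
|ΔE| = |E_1 - E_3| = 302.3488889 eV

Convert to Joules: E = 302.3488889 eV × (1.602177 × 10⁻¹⁹ J/eV) = 4.84416e-17 J

Using E = hf:
f = E/h = 4.84416e-17 J / (6.62607 × 10⁻³⁴ J·s)
f = 7.311e+16 Hz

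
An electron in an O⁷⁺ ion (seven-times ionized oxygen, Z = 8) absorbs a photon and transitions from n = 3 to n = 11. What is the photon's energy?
89.55524 eV

The energy levels of a hydrogen-like atom are E_n = -13.6057 Z² eV / n².

Energy at n = 3: E_3 = -13.6057 × 8² / 3² = -96.75164444 eV
Energy at n = 11: E_11 = -13.6057 × 8² / 11² = -7.19640331 eV

The excitation energy is the difference:
ΔE = E_11 - E_3
ΔE = -7.19640331 - (-96.75164444)
ΔE = 89.55524 eV

Since this is positive, energy must be absorbed (photon absorption).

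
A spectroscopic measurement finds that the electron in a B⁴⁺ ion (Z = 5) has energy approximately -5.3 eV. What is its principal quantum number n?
n = 8

The exact energy levels follow E_n = -13.6057 Z² / n² eV with Z = 5.

The measured value (-5.3 eV) is reported to only 2 significant figures, so we must test candidate n values and see which one matches to that precision.

Candidate energies:
  n = 6:  E = -13.6057 × 5² / 6² = -9.44840 eV
  n = 7:  E = -13.6057 × 5² / 7² = -6.94168 eV
  n = 8:  E = -13.6057 × 5² / 8² = -5.31473 eV  ← matches
  n = 9:  E = -13.6057 × 5² / 9² = -4.19929 eV
  n = 10:  E = -13.6057 × 5² / 10² = -3.40143 eV

Checking against the measurement of -5.3 eV (2 sig figs), only n = 8 agrees:
E_8 = -5.31473 eV, which rounds to -5.3 eV ✓

Therefore n = 8.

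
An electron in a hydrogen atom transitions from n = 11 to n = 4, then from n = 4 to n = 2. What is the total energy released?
3.288981 eV

The energy levels of hydrogen are E_n = -13.6057 / n² eV.

First transition (11 → 4):
ΔE₁ = |E_4 - E_11|
ΔE₁ = |-0.850356250000 - (-0.112443801653)| = 0.737912448 eV

Second transition (4 → 2):
ΔE₂ = |E_2 - E_4|
ΔE₂ = |-3.401425000000 - (-0.850356250000)| = 2.551068750 eV

Total energy released:
E_total = ΔE₁ + ΔE₂ = 0.737912448 + 2.551068750 = 3.288981 eV

Note: This equals the direct transition 11 → 2: 3.288981 eV ✓
Energy is conserved regardless of the path taken.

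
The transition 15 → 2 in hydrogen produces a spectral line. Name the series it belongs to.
Balmer series

The spectral series in hydrogen are named based on the final (lower) energy level:
- Lyman series: n_final = 1 (ultraviolet)
- Balmer series: n_final = 2 (visible/near-UV)
- Paschen series: n_final = 3 (infrared)
- Brackett series: n_final = 4 (infrared)
- Pfund series: n_final = 5 (far infrared)

Since this transition ends at n = 2, it belongs to the Balmer series.

For reference, this 15 → 2 line has photon energy
ΔE = 13.6057 eV × (1/2² - 1/15²) = 3.3409552 eV,
corresponding to wavelength λ = hc/ΔE = 1239.84 eV·nm / 3.3409552 eV = 371.103 nm in the visible/near-UV region.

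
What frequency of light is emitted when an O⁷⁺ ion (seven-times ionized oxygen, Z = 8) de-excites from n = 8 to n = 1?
2.073e+17 Hz

First, find the transition energy:
E_8 = -13.6057 × 8² / 8² = -13.6057 eV
E_1 = -13.6057 × 8² / 1² = -870.7648 eV
|ΔE| = |E_1 - E_8| = 857.1591 eV

Convert to Joules: E = 857.1591 eV × (1.602177 × 10⁻¹⁹ J/eV) = 1.37332e-16 J

Using E = hf:
f = E/h = 1.37332e-16 J / (6.62607 × 10⁻³⁴ J·s)
f = 2.073e+17 Hz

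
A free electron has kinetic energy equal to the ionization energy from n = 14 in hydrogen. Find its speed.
1.563e+05 m/s (or 0.05212% of c)

The binding energy at n = 14 for hydrogen is:
E_14 = -13.6057/14² = -0.06941684 eV
|E_14| = 0.06941684 eV

Convert to Joules:
KE = 0.06941684 eV × (1.602177 × 10⁻¹⁹ J/eV) = 1.11218e-20 J

Using KE = ½mv²:
v = √(2·KE/m_e)
v = √(2 × 1.11218e-20 J / 9.10938 × 10⁻³¹ kg)
v = 1.563e+05 m/s

This is approximately 0.05212% the speed of light.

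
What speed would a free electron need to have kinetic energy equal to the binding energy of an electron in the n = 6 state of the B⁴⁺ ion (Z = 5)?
1.82e+06 m/s (or 0.6081% of c)

The binding energy at n = 6 for B⁴⁺ is:
E_6 = -13.6057 × 5²/6² = -9.448403 eV
|E_6| = 9.448403 eV

Convert to Joules:
KE = 9.448403 eV × (1.602177 × 10⁻¹⁹ J/eV) = 1.5138e-18 J

Using KE = ½mv²:
v = √(2·KE/m_e)
v = √(2 × 1.5138e-18 J / 9.10938 × 10⁻³¹ kg)
v = 1.82e+06 m/s

This is approximately 0.6081% the speed of light.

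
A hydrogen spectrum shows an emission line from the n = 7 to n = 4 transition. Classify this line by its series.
Brackett series

The spectral series in hydrogen are named based on the final (lower) energy level:
- Lyman series: n_final = 1 (ultraviolet)
- Balmer series: n_final = 2 (visible/near-UV)
- Paschen series: n_final = 3 (infrared)
- Brackett series: n_final = 4 (infrared)
- Pfund series: n_final = 5 (far infrared)

Since this transition ends at n = 4, it belongs to the Brackett series.

For reference, this 7 → 4 line has photon energy
ΔE = 13.6057 eV × (1/4² - 1/7²) = 0.57268890 eV,
corresponding to wavelength λ = hc/ΔE = 1239.84 eV·nm / 0.57268890 eV = 2164.95 nm in the infrared region.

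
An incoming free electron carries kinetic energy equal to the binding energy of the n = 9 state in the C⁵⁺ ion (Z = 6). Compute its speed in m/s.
1.46e+06 m/s (or 0.486490% of c)

The binding energy at n = 9 for C⁵⁺ is:
E_9 = -13.6057 × 6²/9² = -6.04697778 eV
|E_9| = 6.04697778 eV

Convert to Joules:
KE = 6.04697778 eV × (1.602177 × 10⁻¹⁹ J/eV) = 9.6883e-19 J

Using KE = ½mv²:
v = √(2·KE/m_e)
v = √(2 × 9.6883e-19 J / 9.10938 × 10⁻³¹ kg)
v = 1.46e+06 m/s

This is approximately 0.486490% the speed of light.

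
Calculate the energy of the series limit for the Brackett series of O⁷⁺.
54.422800 eV

The series limit corresponds to the transition from n = ∞ to n = 4.
This is the highest energy (shortest wavelength) transition in the Brackett series.

E_∞ = 0 eV
E_4 = -13.6057 × 8² / 4² = -54.422800 eV

Energy at series limit:
ΔE = E_∞ - E_4 = 0 - (-54.422800) = 54.422800 eV

This energy equals the ionization energy from the n = 4 state of O⁷⁺.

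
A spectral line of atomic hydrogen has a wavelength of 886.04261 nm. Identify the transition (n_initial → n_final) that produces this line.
n = 11 → n = 3

First, find the photon energy from the wavelength (hc = 1239.84 eV·nm):
E = hc/λ = 1239.84 eV·nm / 886.04261 nm = 1.3993006 eV

The energy levels of hydrogen satisfy E_n = -13.6057 / n² eV, so an emission n_i → n_f releases
ΔE = 13.6057 × (1/n_f² − 1/n_i²) eV.

Setting ΔE equal to the photon energy:
1/n_f² − 1/n_i² = 1.3993006 / 13.6057 = 0.10284665

Since 1/n_i² must be positive, we need 1/n_f² > 0.10284665, i.e. n_f ≤ 3. For each allowed n_f, solve n_i = (1/n_f² − 0.10284665)^(−1/2) and check whether it is a whole number:
  n_f = 1: 1/n_i² = 1.00000000 − 0.10284665 = 0.89715335 → n_i = 1.056  (not an integer) ✗
  n_f = 2: 1/n_i² = 0.25000000 − 0.10284665 = 0.14715335 → n_i = 2.607  (not an integer) ✗
  n_f = 3: 1/n_i² = 0.11111111 − 0.10284665 = 0.00826446 → n_i = 11.000  → integer, n_i = 11 ✓

Only n_f = 3 gives an integer upper level, n_i = 11.

The transition is from n = 11 to n = 3 (emission).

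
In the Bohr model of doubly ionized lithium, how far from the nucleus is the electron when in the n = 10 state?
1.7639 nm (or 17.6392 Å)

The Bohr radius formula is:
r_n = n² a₀ / Z

where a₀ = 0.0529177 nm is the Bohr radius.

For Li²⁺ (Z = 3) at n = 10:
r_10 = 10² × 0.0529177 nm / 3
r_10 = 100 × 0.0529177 nm / 3
r_10 = 5.29177 nm / 3
r_10 = 1.7639 nm

The electron orbits at approximately 1.7639 nm from the nucleus.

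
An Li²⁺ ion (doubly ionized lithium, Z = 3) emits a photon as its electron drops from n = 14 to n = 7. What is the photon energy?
1.874 eV

The energy levels are E_n = -13.6057 Z² eV / n².

Energy at n = 14: E_14 = -13.6057 × 3² / 14² = -0.624752 eV
Energy at n = 7: E_7 = -13.6057 × 3² / 7² = -2.499006 eV

For emission (electron falling to lower state), the photon energy is:
E_photon = E_14 - E_7 = |-0.624752 - (-2.499006)|
E_photon = 1.874 eV

This energy is carried away by the emitted photon.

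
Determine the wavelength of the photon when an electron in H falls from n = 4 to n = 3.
1874.60256 nm

First, find the transition energy using E_n = -13.6057 / n² eV:
E_4 = -13.6057 / 4² = -0.85035625000 eV
E_3 = -13.6057 / 3² = -1.51174444444 eV

Photon energy: |ΔE| = |E_3 - E_4| = 0.66138819444 eV

Convert to wavelength using E = hc/λ with hc = 1239.84 eV·nm:
λ = hc/E = 1239.84 eV·nm / 0.66138819444 eV
λ = 1874.60256 nm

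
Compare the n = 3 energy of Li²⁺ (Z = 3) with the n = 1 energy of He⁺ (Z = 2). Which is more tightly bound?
He⁺ at n = 1 (E = -54.42 eV)

Using E_n = -13.6057 Z² / n² eV:

Li²⁺ (Z = 3) at n = 3:
E = -13.6057 × 3² / 3² = -13.6057 × 9 / 9 = -13.60570 eV

He⁺ (Z = 2) at n = 1:
E = -13.6057 × 2² / 1² = -13.6057 × 4 / 1 = -54.42280 eV

Since -54.42280 eV < -13.60570 eV,
He⁺ at n = 1 is more tightly bound (requires more energy to ionize).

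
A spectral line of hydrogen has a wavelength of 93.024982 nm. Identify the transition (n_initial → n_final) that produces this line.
n = 7 → n = 1

First, find the photon energy from the wavelength (hc = 1239.84 eV·nm):
E = hc/λ = 1239.84 eV·nm / 93.024982 nm = 13.328033 eV

The energy levels of hydrogen satisfy E_n = -13.6057 / n² eV, so an emission n_i → n_f releases
ΔE = 13.6057 × (1/n_f² − 1/n_i²) eV.

Setting ΔE equal to the photon energy:
1/n_f² − 1/n_i² = 13.328033 / 13.6057 = 0.97959186

Since 1/n_i² must be positive, we need 1/n_f² > 0.97959186, i.e. n_f ≤ 1. For each allowed n_f, solve n_i = (1/n_f² − 0.97959186)^(−1/2) and check whether it is a whole number:
  n_f = 1: 1/n_i² = 1.00000000 − 0.97959186 = 0.02040814 → n_i = 7.000  → integer, n_i = 7 ✓

Only n_f = 1 gives an integer upper level, n_i = 7.

The transition is from n = 7 to n = 1 (emission).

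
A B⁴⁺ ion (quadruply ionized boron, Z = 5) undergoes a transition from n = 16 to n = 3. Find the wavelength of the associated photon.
34.001 nm

First, find the transition energy using E_n = -13.6057 Z² / n² eV:
E_16 = -13.6057 × 5² / 16² = -1.32868 eV
E_3 = -13.6057 × 5² / 3² = -37.79361 eV

Photon energy: |ΔE| = |E_3 - E_16| = 36.46493 eV

Convert to wavelength using E = hc/λ with hc = 1239.84 eV·nm:
λ = hc/E = 1239.84 eV·nm / 36.46493 eV
λ = 34.001 nm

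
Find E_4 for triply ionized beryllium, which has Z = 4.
-13.605700 eV

For hydrogen-like ions, the energy levels scale with Z²:
E_n = -13.6057 Z² / n² eV

For Be³⁺ (Z = 4) at n = 4:
E_4 = -13.6057 × 4² / 4²
E_4 = -13.6057 × 16 / 16
E_4 = -217.6912 / 16
E_4 = -13.605700 eV

The energy is 16 times more negative than hydrogen at the same n due to the stronger nuclear charge.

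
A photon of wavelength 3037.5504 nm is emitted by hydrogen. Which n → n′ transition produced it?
n = 10 → n = 5

First, find the photon energy from the wavelength (hc = 1239.84 eV·nm):
E = hc/λ = 1239.84 eV·nm / 3037.5504 nm = 0.40817101 eV

The energy levels of hydrogen satisfy E_n = -13.6057 / n² eV, so an emission n_i → n_f releases
ΔE = 13.6057 × (1/n_f² − 1/n_i²) eV.

Setting ΔE equal to the photon energy:
1/n_f² − 1/n_i² = 0.40817101 / 13.6057 = 0.030000001

Since 1/n_i² must be positive, we need 1/n_f² > 0.030000001, i.e. n_f ≤ 5. For each allowed n_f, solve n_i = (1/n_f² − 0.030000001)^(−1/2) and check whether it is a whole number:
  n_f = 1: 1/n_i² = 1.000000000 − 0.030000001 = 0.969999999 → n_i = 1.015  (not an integer) ✗
  n_f = 2: 1/n_i² = 0.250000000 − 0.030000001 = 0.219999999 → n_i = 2.132  (not an integer) ✗
  n_f = 3: 1/n_i² = 0.111111111 − 0.030000001 = 0.081111110 → n_i = 3.511  (not an integer) ✗
  n_f = 4: 1/n_i² = 0.062500000 − 0.030000001 = 0.032499999 → n_i = 5.547  (not an integer) ✗
  n_f = 5: 1/n_i² = 0.040000000 − 0.030000001 = 0.009999999 → n_i = 10.000  → integer, n_i = 10 ✓

Only n_f = 5 gives an integer upper level, n_i = 10.

The transition is from n = 10 to n = 5 (emission).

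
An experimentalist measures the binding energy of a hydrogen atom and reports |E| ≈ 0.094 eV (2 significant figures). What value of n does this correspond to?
n = 12

The exact energy levels follow E_n = -13.6057 eV / n².

The measured value (-0.094 eV) is reported to only 2 significant figures, so we must test candidate n values and see which one matches to that precision.

Candidate energies:
  n = 10:  E = -13.6057/10² = -0.13606 eV
  n = 11:  E = -13.6057/11² = -0.11244 eV
  n = 12:  E = -13.6057/12² = -0.09448 eV  ← matches
  n = 13:  E = -13.6057/13² = -0.08051 eV
  n = 14:  E = -13.6057/14² = -0.06942 eV

Checking against the measurement of -0.094 eV (2 sig figs), only n = 12 agrees:
E_12 = -0.09448 eV, which rounds to -0.094 eV ✓

Therefore n = 12.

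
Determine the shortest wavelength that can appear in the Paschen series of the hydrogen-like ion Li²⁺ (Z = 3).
91.126513 nm

The series limit corresponds to the transition from n = ∞ to n = 3.
This is the highest energy (shortest wavelength) transition in the Paschen series.

E_∞ = 0 eV
E_3 = -13.6057 × 3² / 3² = -13.60570000 eV

Energy at series limit:
ΔE = E_∞ - E_3 = 0 - (-13.60570000) = 13.60570000 eV
λ = hc/E = 1239.84 eV·nm / 13.60570000 eV = 91.126513 nm

This energy equals the ionization energy from the n = 3 state of Li²⁺.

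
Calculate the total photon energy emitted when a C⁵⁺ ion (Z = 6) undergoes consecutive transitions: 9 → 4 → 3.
48.37582 eV

The energy levels of C⁵⁺ are E_n = -13.6057 × 6² / n² eV.

First transition (9 → 4):
ΔE₁ = |E_4 - E_9|
ΔE₁ = |-30.61282500000 - (-6.04697777778)| = 24.56584722 eV

Second transition (4 → 3):
ΔE₂ = |E_3 - E_4|
ΔE₂ = |-54.42280000000 - (-30.61282500000)| = 23.80997500 eV

Total energy released:
E_total = ΔE₁ + ΔE₂ = 24.56584722 + 23.80997500 = 48.37582 eV

Note: This equals the direct transition 9 → 3: 48.37582 eV ✓
Energy is conserved regardless of the path taken.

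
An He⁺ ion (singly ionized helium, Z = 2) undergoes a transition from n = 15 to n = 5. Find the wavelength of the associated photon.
640.733296 nm

First, find the transition energy using E_n = -13.6057 Z² / n² eV:
E_15 = -13.6057 × 2² / 15² = -0.2418791111 eV
E_5 = -13.6057 × 2² / 5² = -2.1769120000 eV

Photon energy: |ΔE| = |E_5 - E_15| = 1.9350328889 eV

Convert to wavelength using E = hc/λ with hc = 1239.84 eV·nm:
λ = hc/E = 1239.84 eV·nm / 1.9350328889 eV
λ = 640.733296 nm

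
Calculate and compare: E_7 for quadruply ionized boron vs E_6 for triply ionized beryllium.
B⁴⁺ at n = 7 (E = -6.942 eV)

Using E_n = -13.6057 Z² / n² eV:

B⁴⁺ (Z = 5) at n = 7:
E = -13.6057 × 5² / 7² = -13.6057 × 25 / 49 = -6.941684 eV

Be³⁺ (Z = 4) at n = 6:
E = -13.6057 × 4² / 6² = -13.6057 × 16 / 36 = -6.046978 eV

Since -6.941684 eV < -6.046978 eV,
B⁴⁺ at n = 7 is more tightly bound (requires more energy to ionize).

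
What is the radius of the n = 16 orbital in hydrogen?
13.5469 nm (or 135.4693 Å)

The Bohr radius formula is:
r_n = n² a₀ / Z

where a₀ = 0.0529177 nm is the Bohr radius.

For H (Z = 1) at n = 16:
r_16 = 16² × 0.0529177 nm / 1
r_16 = 256 × 0.0529177 nm / 1
r_16 = 13.54693 nm / 1
r_16 = 13.5469 nm

The electron orbits at approximately 13.5469 nm from the nucleus.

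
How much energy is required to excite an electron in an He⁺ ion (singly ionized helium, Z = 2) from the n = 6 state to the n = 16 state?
1.2992 eV

The energy levels of a hydrogen-like atom are E_n = -13.6057 Z² eV / n².

Energy at n = 6: E_6 = -13.6057 × 2² / 6² = -1.5117444 eV
Energy at n = 16: E_16 = -13.6057 × 2² / 16² = -0.2125891 eV

The excitation energy is the difference:
ΔE = E_16 - E_6
ΔE = -0.2125891 - (-1.5117444)
ΔE = 1.2992 eV

Since this is positive, energy must be absorbed (photon absorption).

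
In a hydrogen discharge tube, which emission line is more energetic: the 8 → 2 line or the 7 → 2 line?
8 → 2

Calculate the energy for each transition:

Transition 8 → 2:
ΔE₁ = |E_2 - E_8| = |-13.6057/2² - (-13.6057/8²)|
ΔE₁ = |-3.40142500000 - (-0.21258906250)| = 3.18883594 eV

Transition 7 → 2:
ΔE₂ = |E_2 - E_7| = |-13.6057/2² - (-13.6057/7²)|
ΔE₂ = |-3.40142500000 - (-0.27766734694)| = 3.12375765 eV

Since 3.18883594 eV > 3.12375765 eV, the transition 8 → 2 emits the more energetic photon.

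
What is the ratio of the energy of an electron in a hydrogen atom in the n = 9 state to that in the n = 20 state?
4.9383

Using E_n = -13.6057 Z² / n² eV with Z = 1:

E_9 = -13.6057 / 9² = -13.6057 / 81 = -0.1679716049 eV
E_20 = -13.6057 / 20² = -13.6057 / 400 = -0.0340142500 eV

The ratio is:
E_9/E_20 = (-0.1679716049) / (-0.0340142500)
E_9/E_20 = (-13.6057/81) / (-13.6057/400)
E_9/E_20 = 400/81
E_9/E_20 = 4.9383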